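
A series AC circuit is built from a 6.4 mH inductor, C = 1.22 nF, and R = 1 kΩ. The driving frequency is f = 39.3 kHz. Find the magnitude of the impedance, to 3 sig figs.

2010 Ω

ω = 2πf = 246900 rad/s
X_L = ωL = 1580 Ω
X_C = 1/(ωC) = 3320 Ω
Net reactance X = X_L − X_C = -1740 Ω
Z = 1000 − j1740 Ω
|Z| = √(1000² + 1740²) = 2010 Ω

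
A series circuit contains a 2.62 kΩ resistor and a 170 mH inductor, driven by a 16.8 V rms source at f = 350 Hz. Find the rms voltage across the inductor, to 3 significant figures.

ω = 2πf = 2199 rad/s
X_L = ωL = 374 Ω
Z = 2620 + j374 Ω
|Z| = √(2620² + 374²) = 2650 Ω
I = V/|Z| = 6.35 mA
V_L = I·|Z_L| = 0.00635 × 374 = 2.37 V

2.37 V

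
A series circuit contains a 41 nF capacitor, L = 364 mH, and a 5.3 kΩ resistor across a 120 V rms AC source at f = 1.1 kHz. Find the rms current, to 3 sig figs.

22.2 mA

ω = 2πf = 6912 rad/s
X_L = ωL = 2520 Ω
X_C = 1/(ωC) = 3530 Ω
Net reactance X = X_L − X_C = -1010 Ω
Z = 5300 − j1010 Ω
|Z| = √(5300² + 1010²) = 5400 Ω
I = V/|Z| = 120/5400 = 22.2 mA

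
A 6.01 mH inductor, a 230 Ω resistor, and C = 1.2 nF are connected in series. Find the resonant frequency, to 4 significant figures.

ω₀ = 1/√(LC) = 1/√(0.00601 × 1.2e-09) = 372400 rad/s
f₀ = ω₀/(2π) = 59.26 kHz

59.26 kHz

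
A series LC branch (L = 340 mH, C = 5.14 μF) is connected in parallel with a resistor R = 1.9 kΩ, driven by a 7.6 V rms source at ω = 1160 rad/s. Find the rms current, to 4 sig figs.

33.76 mA

X_L = ωL = 394.4 Ω
X_C = 1/(ωC) = 167.7 Ω
Branch 1: Z₁ = R = 1900 Ω
Branch 2 (series LC): Z₂ = j(X_L − X_C) = j226.7 Ω
Parallel: Z = Z₁Z₂/(Z₁+Z₂), |Z| = 225.1 Ω, ∠Z = 83.20°
I = V/|Z| = 7.6/225.1 = 33.76 mA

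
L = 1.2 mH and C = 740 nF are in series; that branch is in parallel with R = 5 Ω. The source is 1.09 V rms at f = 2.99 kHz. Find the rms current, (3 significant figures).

ω = 2πf = 18790 rad/s
X_L = ωL = 22.5 Ω
X_C = 1/(ωC) = 71.9 Ω
Branch 1: Z₁ = R = 5.00 Ω
Branch 2 (series LC): Z₂ = j(X_L − X_C) = −j49.4 Ω
Parallel: Z = Z₁Z₂/(Z₁+Z₂), |Z| = 4.97 Ω, ∠Z = -5.78°
I = V/|Z| = 1.09/4.97 = 219 mA

219 mA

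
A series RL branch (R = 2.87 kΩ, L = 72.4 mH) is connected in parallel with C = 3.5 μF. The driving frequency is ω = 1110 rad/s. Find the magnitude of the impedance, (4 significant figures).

X_L = ωL = 80.36 Ω
X_C = 1/(ωC) = 257.4 Ω
Branch 1 (R+jX_L): Z₁ = 2870 + j80.36 Ω, |Z₁| = 2871 Ω
Branch 2 (−jX_C): Z₂ = −j257.4 Ω
Parallel: Z = Z₁Z₂/(Z₁+Z₂), |Z| = 257.0 Ω, ∠Z = -84.87°

257.0 Ω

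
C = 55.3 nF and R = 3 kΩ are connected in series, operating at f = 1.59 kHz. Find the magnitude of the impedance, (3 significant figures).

3500 Ω

ω = 2πf = 9990 rad/s
X_C = 1/(ωC) = 1810 Ω
Z = 3000 − j1810 Ω
|Z| = √(3000² + 1810²) = 3500 Ω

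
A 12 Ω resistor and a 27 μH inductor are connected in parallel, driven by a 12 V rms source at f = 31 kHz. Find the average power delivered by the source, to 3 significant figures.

ω = 2πf = 194800 rad/s
X_L = ωL = 5.26 Ω
Parallel: admittances add. Y = 1/R + 1/(jωL)
Y = (0.0833 − j0.190) S
|Y| = 0.208 S → |Z| = 1/|Y| = 4.82 Ω, ∠Z = −∠Y = 66.3°
I = V/|Z| = 2.49 A
P = VI cos φ = 12 × 2.49 × cos(66.3°) = 12.0 W

12.0 W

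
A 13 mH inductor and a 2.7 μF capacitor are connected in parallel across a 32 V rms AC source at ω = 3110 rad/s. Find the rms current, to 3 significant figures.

X_L = ωL = 40.4 Ω
X_C = 1/(ωC) = 119 Ω
Parallel: admittances add. Y = 1/(jωL) + jωC
Y = (0 − j0.0163) S
|Y| = 0.0163 S → |Z| = 1/|Y| = 61.2 Ω, ∠Z = −∠Y = 90.0°
I = V/|Z| = 32/61.2 = 523 mA

523 mA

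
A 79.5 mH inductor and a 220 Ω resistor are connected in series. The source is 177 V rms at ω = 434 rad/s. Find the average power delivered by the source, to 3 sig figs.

X_L = ωL = 34.5 Ω
Z = 220 + j34.5 Ω
|Z| = √(220² + 34.5²) = 223 Ω
∠Z = arctan(34.5/220) = 8.91°
I = V/|Z| = 795 mA
P = VI cos φ = 177 × 0.795 × cos(8.91°) = 139 W

139 W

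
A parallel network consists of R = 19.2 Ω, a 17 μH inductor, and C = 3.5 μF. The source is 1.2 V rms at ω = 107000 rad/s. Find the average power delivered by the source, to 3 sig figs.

75.0 mW

X_L = ωL = 1.82 Ω
X_C = 1/(ωC) = 2.67 Ω
Parallel: admittances add. Y = 1/R + 1/(jωL) + jωC
Y = (0.0521 − j0.175) S
|Y| = 0.183 S → |Z| = 1/|Y| = 5.47 Ω, ∠Z = −∠Y = 73.4°
I = V/|Z| = 219 mA
P = VI cos φ = 1.2 × 0.219 × cos(73.4°) = 75.0 mW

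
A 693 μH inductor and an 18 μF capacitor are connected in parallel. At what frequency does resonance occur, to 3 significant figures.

ω₀ = 1/√(LC) = 1/√(0.000693 × 1.8e-05) = 8954 rad/s
f₀ = ω₀/(2π) = 1.43 kHz

1.43 kHz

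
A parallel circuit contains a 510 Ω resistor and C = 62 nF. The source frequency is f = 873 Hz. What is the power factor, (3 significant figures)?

0.985

ω = 2πf = 5485 rad/s
X_C = 1/(ωC) = 2940 Ω
Parallel: admittances add. Y = 1/R + jωC
Y = (0.00196 + j0.000340) S
|Y| = 0.00199 S → |Z| = 1/|Y| = 502 Ω, ∠Z = −∠Y = -9.84°
cos φ = cos(-9.84°) = 0.985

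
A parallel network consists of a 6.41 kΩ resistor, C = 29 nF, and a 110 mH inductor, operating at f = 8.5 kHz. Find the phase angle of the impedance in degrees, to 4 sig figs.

ω = 2πf = 53410 rad/s
X_L = ωL = 5875 Ω
X_C = 1/(ωC) = 645.7 Ω
Parallel: admittances add. Y = 1/R + 1/(jωL) + jωC
Y = (0.0001560 + j0.001379) S
|Y| = 0.001387 S → |Z| = 1/|Y| = 720.8 Ω, ∠Z = −∠Y = -83.54°

-83.54°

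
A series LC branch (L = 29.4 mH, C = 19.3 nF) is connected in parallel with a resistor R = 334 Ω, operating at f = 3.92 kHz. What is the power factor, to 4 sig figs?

ω = 2πf = 24630 rad/s
X_L = ωL = 724.1 Ω
X_C = 1/(ωC) = 2104 Ω
Branch 1: Z₁ = R = 334.0 Ω
Branch 2 (series LC): Z₂ = j(X_L − X_C) = −j1380 Ω
Parallel: Z = Z₁Z₂/(Z₁+Z₂), |Z| = 324.6 Ω, ∠Z = -13.61°
cos φ = cos(-13.61°) = 0.9719

0.9719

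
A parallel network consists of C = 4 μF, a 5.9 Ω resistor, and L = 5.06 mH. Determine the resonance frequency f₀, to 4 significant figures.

ω₀ = 1/√(LC) = 1/√(0.00506 × 4e-06) = 7029 rad/s
f₀ = ω₀/(2π) = 1.119 kHz

1.119 kHz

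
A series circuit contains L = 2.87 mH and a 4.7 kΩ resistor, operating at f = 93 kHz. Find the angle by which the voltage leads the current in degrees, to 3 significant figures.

19.6°

ω = 2πf = 584300 rad/s
X_L = ωL = 1680 Ω
Z = 4700 + j1680 Ω
|Z| = √(4700² + 1680²) = 4990 Ω
∠Z = arctan(1680/4700) = 19.6°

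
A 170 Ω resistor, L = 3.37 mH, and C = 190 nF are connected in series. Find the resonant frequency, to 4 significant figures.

6.290 kHz

ω₀ = 1/√(LC) = 1/√(0.00337 × 1.9e-07) = 39520 rad/s
f₀ = ω₀/(2π) = 6.290 kHz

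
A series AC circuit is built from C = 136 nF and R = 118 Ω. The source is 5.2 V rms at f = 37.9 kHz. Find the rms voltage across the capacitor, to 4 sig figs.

ω = 2πf = 238100 rad/s
X_C = 1/(ωC) = 30.88 Ω
Z = 118.0 − j30.88 Ω
|Z| = √(118.0² + 30.88²) = 122.0 Ω
I = V/|Z| = 42.63 mA
V_C = I·|Z_C| = 0.04263 × 30.88 = 1.316 V

1.316 V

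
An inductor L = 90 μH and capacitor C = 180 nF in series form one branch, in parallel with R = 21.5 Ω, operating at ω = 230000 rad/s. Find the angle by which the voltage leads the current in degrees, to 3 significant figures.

-80.9°

X_L = ωL = 20.7 Ω
X_C = 1/(ωC) = 24.2 Ω
Branch 1: Z₁ = R = 21.5 Ω
Branch 2 (series LC): Z₂ = j(X_L − X_C) = −j3.45 Ω
Parallel: Z = Z₁Z₂/(Z₁+Z₂), |Z| = 3.41 Ω, ∠Z = -80.9°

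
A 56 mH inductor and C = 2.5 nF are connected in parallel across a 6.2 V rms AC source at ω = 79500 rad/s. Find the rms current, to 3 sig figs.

160 μA

X_L = ωL = 4450 Ω
X_C = 1/(ωC) = 5030 Ω
Parallel: admittances add. Y = 1/(jωL) + jωC
Y = (0 − j2.59e-05) S
|Y| = 2.59e-05 S → |Z| = 1/|Y| = 38700 Ω, ∠Z = −∠Y = 90.0°
I = V/|Z| = 6.2/38700 = 160 μA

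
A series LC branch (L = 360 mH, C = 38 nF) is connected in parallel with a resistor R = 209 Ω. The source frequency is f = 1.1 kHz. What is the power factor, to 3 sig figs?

ω = 2πf = 6912 rad/s
X_L = ωL = 2490 Ω
X_C = 1/(ωC) = 3810 Ω
Branch 1: Z₁ = R = 209 Ω
Branch 2 (series LC): Z₂ = j(X_L − X_C) = −j1320 Ω
Parallel: Z = Z₁Z₂/(Z₁+Z₂), |Z| = 206 Ω, ∠Z = -9.00°
cos φ = cos(-9.00°) = 0.988

0.988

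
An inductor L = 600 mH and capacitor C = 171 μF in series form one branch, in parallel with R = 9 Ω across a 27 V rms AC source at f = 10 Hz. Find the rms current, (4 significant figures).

ω = 2πf = 62.83 rad/s
X_L = ωL = 37.70 Ω
X_C = 1/(ωC) = 93.07 Ω
Branch 1: Z₁ = R = 9.000 Ω
Branch 2 (series LC): Z₂ = j(X_L − X_C) = −j55.37 Ω
Parallel: Z = Z₁Z₂/(Z₁+Z₂), |Z| = 8.883 Ω, ∠Z = -9.232°
I = V/|Z| = 27/8.883 = 3.039 A

3.039 A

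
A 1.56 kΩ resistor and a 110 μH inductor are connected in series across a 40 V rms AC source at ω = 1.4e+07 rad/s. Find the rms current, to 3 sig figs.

18.2 mA

X_L = ωL = 1540 Ω
Z = 1560 + j1540 Ω
|Z| = √(1560² + 1540²) = 2190 Ω
I = V/|Z| = 40/2190 = 18.2 mA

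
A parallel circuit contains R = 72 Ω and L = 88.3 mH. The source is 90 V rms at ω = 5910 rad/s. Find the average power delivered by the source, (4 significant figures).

X_L = ωL = 521.9 Ω
Parallel: admittances add. Y = 1/R + 1/(jωL)
Y = (0.01389 − j0.001916) S
|Y| = 0.01402 S → |Z| = 1/|Y| = 71.32 Ω, ∠Z = −∠Y = 7.855°
I = V/|Z| = 1.262 A
P = VI cos φ = 90 × 1.262 × cos(7.855°) = 112.5 W

112.5 W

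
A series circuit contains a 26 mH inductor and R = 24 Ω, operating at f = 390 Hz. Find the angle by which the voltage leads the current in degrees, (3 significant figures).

69.4°

ω = 2πf = 2450 rad/s
X_L = ωL = 63.7 Ω
Z = 24.0 + j63.7 Ω
|Z| = √(24.0² + 63.7²) = 68.1 Ω
∠Z = arctan(63.7/24.0) = 69.4°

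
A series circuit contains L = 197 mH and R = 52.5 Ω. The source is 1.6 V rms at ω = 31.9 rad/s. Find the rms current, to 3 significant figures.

X_L = ωL = 6.28 Ω
Z = 52.5 + j6.28 Ω
|Z| = √(52.5² + 6.28²) = 52.9 Ω
I = V/|Z| = 1.6/52.9 = 30.3 mA

30.3 mA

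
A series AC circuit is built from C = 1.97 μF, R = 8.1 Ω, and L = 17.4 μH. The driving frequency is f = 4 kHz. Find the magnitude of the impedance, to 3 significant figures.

21.4 Ω

ω = 2πf = 25130 rad/s
X_L = ωL = 0.437 Ω
X_C = 1/(ωC) = 20.2 Ω
Net reactance X = X_L − X_C = -19.8 Ω
Z = 8.10 − j19.8 Ω
|Z| = √(8.10² + 19.8²) = 21.4 Ω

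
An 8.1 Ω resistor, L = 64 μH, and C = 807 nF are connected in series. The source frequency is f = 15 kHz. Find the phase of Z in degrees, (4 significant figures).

-41.30°

ω = 2πf = 94250 rad/s
X_L = ωL = 6.032 Ω
X_C = 1/(ωC) = 13.15 Ω
Net reactance X = X_L − X_C = -7.116 Ω
Z = 8.100 − j7.116 Ω
|Z| = √(8.100² + 7.116²) = 10.78 Ω
∠Z = arctan(-7.116/8.100) = -41.30°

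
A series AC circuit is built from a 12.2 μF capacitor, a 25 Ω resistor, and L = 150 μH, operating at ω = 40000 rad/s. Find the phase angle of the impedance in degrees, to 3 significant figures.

X_L = ωL = 6.00 Ω
X_C = 1/(ωC) = 2.05 Ω
Net reactance X = X_L − X_C = 3.95 Ω
Z = 25.0 + j3.95 Ω
|Z| = √(25.0² + 3.95²) = 25.3 Ω
∠Z = arctan(3.95/25.0) = 8.98°

8.98°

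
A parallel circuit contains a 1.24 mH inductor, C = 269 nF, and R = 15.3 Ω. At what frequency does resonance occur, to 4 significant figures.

ω₀ = 1/√(LC) = 1/√(0.00124 × 2.69e-07) = 54750 rad/s
f₀ = ω₀/(2π) = 8.714 kHz

8.714 kHz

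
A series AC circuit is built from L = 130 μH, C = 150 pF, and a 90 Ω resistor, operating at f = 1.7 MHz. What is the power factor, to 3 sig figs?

ω = 2πf = 1.068e+07 rad/s
X_L = ωL = 1390 Ω
X_C = 1/(ωC) = 624 Ω
Net reactance X = X_L − X_C = 764 Ω
Z = 90.0 + j764 Ω
|Z| = √(90.0² + 764²) = 770 Ω
∠Z = arctan(764/90.0) = 83.3°
cos φ = cos(83.3°) = 0.117

0.117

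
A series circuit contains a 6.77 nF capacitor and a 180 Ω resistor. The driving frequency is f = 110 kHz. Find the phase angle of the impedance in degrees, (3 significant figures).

-49.9°

ω = 2πf = 691200 rad/s
X_C = 1/(ωC) = 214 Ω
Z = 180 − j214 Ω
|Z| = √(180² + 214²) = 279 Ω
∠Z = arctan(-214/180) = -49.9°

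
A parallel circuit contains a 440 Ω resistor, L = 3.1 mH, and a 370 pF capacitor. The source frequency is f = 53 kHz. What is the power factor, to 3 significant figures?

ω = 2πf = 333000 rad/s
X_L = ωL = 1030 Ω
X_C = 1/(ωC) = 8120 Ω
Parallel: admittances add. Y = 1/R + 1/(jωL) + jωC
Y = (0.00227 − j0.000845) S
|Y| = 0.00242 S → |Z| = 1/|Y| = 412 Ω, ∠Z = −∠Y = 20.4°
cos φ = cos(20.4°) = 0.937

0.937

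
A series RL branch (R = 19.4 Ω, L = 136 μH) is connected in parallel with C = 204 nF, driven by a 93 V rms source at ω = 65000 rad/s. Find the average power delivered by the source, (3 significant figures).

X_L = ωL = 8.84 Ω
X_C = 1/(ωC) = 75.4 Ω
Branch 1 (R+jX_L): Z₁ = 19.4 + j8.84 Ω, |Z₁| = 21.3 Ω
Branch 2 (−jX_C): Z₂ = −j75.4 Ω
Parallel: Z = Z₁Z₂/(Z₁+Z₂), |Z| = 23.2 Ω, ∠Z = 8.25°
I = V/|Z| = 4.01 A
P = VI cos φ = 93 × 4.01 × cos(8.25°) = 369 W

369 W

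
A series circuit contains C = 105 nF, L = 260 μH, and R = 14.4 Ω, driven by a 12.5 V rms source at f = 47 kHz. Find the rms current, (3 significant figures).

ω = 2πf = 295300 rad/s
X_L = ωL = 76.8 Ω
X_C = 1/(ωC) = 32.3 Ω
Net reactance X = X_L − X_C = 44.5 Ω
Z = 14.4 + j44.5 Ω
|Z| = √(14.4² + 44.5²) = 46.8 Ω
I = V/|Z| = 12.5/46.8 = 267 mA

267 mA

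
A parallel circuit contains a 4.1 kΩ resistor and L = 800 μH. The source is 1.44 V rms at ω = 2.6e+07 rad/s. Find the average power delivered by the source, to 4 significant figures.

X_L = ωL = 20800 Ω
Parallel: admittances add. Y = 1/R + 1/(jωL)
Y = (0.0002439 − j4.808e-05) S
|Y| = 0.0002486 S → |Z| = 1/|Y| = 4023 Ω, ∠Z = −∠Y = 11.15°
I = V/|Z| = 358.0 μA
P = VI cos φ = 1.44 × 0.0003580 × cos(11.15°) = 505.8 μW

505.8 μW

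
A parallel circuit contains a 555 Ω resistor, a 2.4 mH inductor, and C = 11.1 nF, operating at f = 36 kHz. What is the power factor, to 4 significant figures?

0.9375

ω = 2πf = 226200 rad/s
X_L = ωL = 542.9 Ω
X_C = 1/(ωC) = 398.3 Ω
Parallel: admittances add. Y = 1/R + 1/(jωL) + jωC
Y = (0.001802 + j0.0006687) S
|Y| = 0.001922 S → |Z| = 1/|Y| = 520.3 Ω, ∠Z = −∠Y = -20.36°
cos φ = cos(-20.36°) = 0.9375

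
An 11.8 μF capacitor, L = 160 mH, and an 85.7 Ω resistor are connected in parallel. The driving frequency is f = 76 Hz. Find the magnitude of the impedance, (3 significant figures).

ω = 2πf = 477.5 rad/s
X_L = ωL = 76.4 Ω
X_C = 1/(ωC) = 177 Ω
Parallel: admittances add. Y = 1/R + 1/(jωL) + jωC
Y = (0.0117 − j0.00745) S
|Y| = 0.0138 S → |Z| = 1/|Y| = 72.2 Ω, ∠Z = −∠Y = 32.6°

72.2 Ω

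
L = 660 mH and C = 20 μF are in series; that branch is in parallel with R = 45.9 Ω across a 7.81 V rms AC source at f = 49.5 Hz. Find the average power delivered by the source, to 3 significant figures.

ω = 2πf = 311.0 rad/s
X_L = ωL = 205 Ω
X_C = 1/(ωC) = 161 Ω
Branch 1: Z₁ = R = 45.9 Ω
Branch 2 (series LC): Z₂ = j(X_L − X_C) = j44.5 Ω
Parallel: Z = Z₁Z₂/(Z₁+Z₂), |Z| = 32.0 Ω, ∠Z = 45.9°
I = V/|Z| = 244 mA
P = VI cos φ = 7.81 × 0.244 × cos(45.9°) = 1.33 W

1.33 W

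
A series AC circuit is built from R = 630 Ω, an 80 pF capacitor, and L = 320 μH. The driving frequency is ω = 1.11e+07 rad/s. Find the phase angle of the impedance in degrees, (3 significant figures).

X_L = ωL = 3550 Ω
X_C = 1/(ωC) = 1130 Ω
Net reactance X = X_L − X_C = 2430 Ω
Z = 630 + j2430 Ω
|Z| = √(630² + 2430²) = 2510 Ω
∠Z = arctan(2430/630) = 75.4°

75.4°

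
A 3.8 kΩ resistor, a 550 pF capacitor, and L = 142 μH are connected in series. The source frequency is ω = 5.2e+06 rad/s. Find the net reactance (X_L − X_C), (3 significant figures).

X_L = ωL = 738 Ω
X_C = 1/(ωC) = 350 Ω
X = 738 − 350 = 389 Ω

389 Ω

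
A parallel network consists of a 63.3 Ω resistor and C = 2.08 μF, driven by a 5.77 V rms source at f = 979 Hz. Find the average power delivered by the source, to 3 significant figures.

ω = 2πf = 6151 rad/s
X_C = 1/(ωC) = 78.2 Ω
Parallel: admittances add. Y = 1/R + jωC
Y = (0.0158 + j0.0128) S
|Y| = 0.0203 S → |Z| = 1/|Y| = 49.2 Ω, ∠Z = −∠Y = -39.0°
I = V/|Z| = 117 mA
P = VI cos φ = 5.77 × 0.117 × cos(-39.0°) = 526 mW

526 mW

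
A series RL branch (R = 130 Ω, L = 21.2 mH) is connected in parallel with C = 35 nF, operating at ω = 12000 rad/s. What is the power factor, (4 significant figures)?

0.5085

X_L = ωL = 254.4 Ω
X_C = 1/(ωC) = 2381 Ω
Branch 1 (R+jX_L): Z₁ = 130.0 + j254.4 Ω, |Z₁| = 285.7 Ω
Branch 2 (−jX_C): Z₂ = −j2381 Ω
Parallel: Z = Z₁Z₂/(Z₁+Z₂), |Z| = 319.3 Ω, ∠Z = 59.43°
cos φ = cos(59.43°) = 0.5085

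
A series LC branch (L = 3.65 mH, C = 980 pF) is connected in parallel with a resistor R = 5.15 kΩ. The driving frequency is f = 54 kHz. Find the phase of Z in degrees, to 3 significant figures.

ω = 2πf = 339300 rad/s
X_L = ωL = 1240 Ω
X_C = 1/(ωC) = 3010 Ω
Branch 1: Z₁ = R = 5150 Ω
Branch 2 (series LC): Z₂ = j(X_L − X_C) = −j1770 Ω
Parallel: Z = Z₁Z₂/(Z₁+Z₂), |Z| = 1670 Ω, ∠Z = -71.0°

-71.0°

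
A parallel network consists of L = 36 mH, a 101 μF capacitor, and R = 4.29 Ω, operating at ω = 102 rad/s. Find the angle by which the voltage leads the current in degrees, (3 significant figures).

X_L = ωL = 3.67 Ω
X_C = 1/(ωC) = 97.1 Ω
Parallel: admittances add. Y = 1/R + 1/(jωL) + jωC
Y = (0.233 − j0.262) S
|Y| = 0.351 S → |Z| = 1/|Y| = 2.85 Ω, ∠Z = −∠Y = 48.3°

48.3°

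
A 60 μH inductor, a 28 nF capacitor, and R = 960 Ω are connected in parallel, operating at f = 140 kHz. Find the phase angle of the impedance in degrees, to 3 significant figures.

ω = 2πf = 879600 rad/s
X_L = ωL = 52.8 Ω
X_C = 1/(ωC) = 40.6 Ω
Parallel: admittances add. Y = 1/R + 1/(jωL) + jωC
Y = (0.00104 + j0.00568) S
|Y| = 0.00578 S → |Z| = 1/|Y| = 173 Ω, ∠Z = −∠Y = -79.6°

-79.6°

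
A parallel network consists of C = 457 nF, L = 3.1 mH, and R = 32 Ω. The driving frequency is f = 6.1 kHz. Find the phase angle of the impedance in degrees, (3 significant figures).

ω = 2πf = 38330 rad/s
X_L = ωL = 119 Ω
X_C = 1/(ωC) = 57.1 Ω
Parallel: admittances add. Y = 1/R + 1/(jωL) + jωC
Y = (0.0312 + j0.00910) S
|Y| = 0.0325 S → |Z| = 1/|Y| = 30.7 Ω, ∠Z = −∠Y = -16.2°

-16.2°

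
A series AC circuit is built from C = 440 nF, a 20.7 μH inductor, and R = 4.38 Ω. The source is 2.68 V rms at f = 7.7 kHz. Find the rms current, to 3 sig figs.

58.0 mA

ω = 2πf = 48380 rad/s
X_L = ωL = 1.00 Ω
X_C = 1/(ωC) = 47.0 Ω
Net reactance X = X_L − X_C = -46.0 Ω
Z = 4.38 − j46.0 Ω
|Z| = √(4.38² + 46.0²) = 46.2 Ω
I = V/|Z| = 2.68/46.2 = 58.0 mA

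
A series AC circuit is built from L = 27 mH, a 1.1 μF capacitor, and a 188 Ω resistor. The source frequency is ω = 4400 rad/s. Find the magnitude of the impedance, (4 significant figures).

X_L = ωL = 118.8 Ω
X_C = 1/(ωC) = 206.6 Ω
Net reactance X = X_L − X_C = -87.81 Ω
Z = 188.0 − j87.81 Ω
|Z| = √(188.0² + 87.81²) = 207.5 Ω

207.5 Ω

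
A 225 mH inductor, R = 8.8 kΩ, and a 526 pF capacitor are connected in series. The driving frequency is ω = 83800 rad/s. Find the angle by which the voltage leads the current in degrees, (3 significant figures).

X_L = ωL = 18900 Ω
X_C = 1/(ωC) = 22700 Ω
Net reactance X = X_L − X_C = -3830 Ω
Z = 8800 − j3830 Ω
|Z| = √(8800² + 3830²) = 9600 Ω
∠Z = arctan(-3830/8800) = -23.5°

-23.5°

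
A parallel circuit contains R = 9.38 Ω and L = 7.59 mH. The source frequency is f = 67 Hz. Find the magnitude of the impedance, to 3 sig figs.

3.02 Ω

ω = 2πf = 421.0 rad/s
X_L = ωL = 3.20 Ω
Parallel: admittances add. Y = 1/R + 1/(jωL)
Y = (0.107 − j0.313) S
|Y| = 0.331 S → |Z| = 1/|Y| = 3.02 Ω, ∠Z = −∠Y = 71.2°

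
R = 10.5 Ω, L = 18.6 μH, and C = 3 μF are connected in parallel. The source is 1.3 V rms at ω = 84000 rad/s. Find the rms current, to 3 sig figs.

X_L = ωL = 1.56 Ω
X_C = 1/(ωC) = 3.97 Ω
Parallel: admittances add. Y = 1/R + 1/(jωL) + jωC
Y = (0.0952 − j0.388) S
|Y| = 0.400 S → |Z| = 1/|Y| = 2.50 Ω, ∠Z = −∠Y = 76.2°
I = V/|Z| = 1.3/2.50 = 519 mA

519 mA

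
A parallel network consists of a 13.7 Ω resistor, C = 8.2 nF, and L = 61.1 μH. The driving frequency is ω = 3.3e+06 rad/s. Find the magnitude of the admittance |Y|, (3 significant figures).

X_L = ωL = 202 Ω
X_C = 1/(ωC) = 37.0 Ω
Parallel: admittances add. Y = 1/R + 1/(jωL) + jωC
Y = (0.0730 + j0.0221) S
|Y| = 0.0763 S → |Z| = 1/|Y| = 13.1 Ω, ∠Z = −∠Y = -16.8°

76.3 mS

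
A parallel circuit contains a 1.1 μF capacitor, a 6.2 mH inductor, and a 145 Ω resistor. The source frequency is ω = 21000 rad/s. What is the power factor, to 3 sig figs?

X_L = ωL = 130 Ω
X_C = 1/(ωC) = 43.3 Ω
Parallel: admittances add. Y = 1/R + 1/(jωL) + jωC
Y = (0.00690 + j0.0154) S
|Y| = 0.0169 S → |Z| = 1/|Y| = 59.2 Ω, ∠Z = −∠Y = -65.9°
cos φ = cos(-65.9°) = 0.408

0.408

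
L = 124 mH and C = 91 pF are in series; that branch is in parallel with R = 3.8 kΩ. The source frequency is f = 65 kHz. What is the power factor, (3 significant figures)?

ω = 2πf = 408400 rad/s
X_L = ωL = 50600 Ω
X_C = 1/(ωC) = 26900 Ω
Branch 1: Z₁ = R = 3800 Ω
Branch 2 (series LC): Z₂ = j(X_L − X_C) = j23700 Ω
Parallel: Z = Z₁Z₂/(Z₁+Z₂), |Z| = 3750 Ω, ∠Z = 9.10°
cos φ = cos(9.10°) = 0.987

0.987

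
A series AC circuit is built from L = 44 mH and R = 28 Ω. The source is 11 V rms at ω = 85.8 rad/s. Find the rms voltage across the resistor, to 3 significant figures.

X_L = ωL = 3.78 Ω
Z = 28.0 + j3.78 Ω
|Z| = √(28.0² + 3.78²) = 28.3 Ω
I = V/|Z| = 389 mA
V_R = I·|Z_R| = 0.389 × 28.0 = 10.9 V

10.9 V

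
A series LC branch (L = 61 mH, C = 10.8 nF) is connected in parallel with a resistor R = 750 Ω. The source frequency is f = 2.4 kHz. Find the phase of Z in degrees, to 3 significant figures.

ω = 2πf = 15080 rad/s
X_L = ωL = 920 Ω
X_C = 1/(ωC) = 6140 Ω
Branch 1: Z₁ = R = 750 Ω
Branch 2 (series LC): Z₂ = j(X_L − X_C) = −j5220 Ω
Parallel: Z = Z₁Z₂/(Z₁+Z₂), |Z| = 742 Ω, ∠Z = -8.18°

-8.18°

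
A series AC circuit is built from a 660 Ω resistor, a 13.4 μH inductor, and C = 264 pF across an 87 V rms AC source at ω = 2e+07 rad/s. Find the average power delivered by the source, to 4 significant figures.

11.31 W

X_L = ωL = 268.0 Ω
X_C = 1/(ωC) = 189.4 Ω
Net reactance X = X_L − X_C = 78.61 Ω
Z = 660.0 + j78.61 Ω
|Z| = √(660.0² + 78.61²) = 664.7 Ω
∠Z = arctan(78.61/660.0) = 6.792°
I = V/|Z| = 130.9 mA
P = VI cos φ = 87 × 0.1309 × cos(6.792°) = 11.31 W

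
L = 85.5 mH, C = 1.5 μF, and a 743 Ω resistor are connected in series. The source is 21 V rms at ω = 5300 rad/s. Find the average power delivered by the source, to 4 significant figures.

497.0 mW

X_L = ωL = 453.2 Ω
X_C = 1/(ωC) = 125.8 Ω
Net reactance X = X_L − X_C = 327.4 Ω
Z = 743.0 + j327.4 Ω
|Z| = √(743.0² + 327.4²) = 811.9 Ω
∠Z = arctan(327.4/743.0) = 23.78°
I = V/|Z| = 25.86 mA
P = VI cos φ = 21 × 0.02586 × cos(23.78°) = 497.0 mW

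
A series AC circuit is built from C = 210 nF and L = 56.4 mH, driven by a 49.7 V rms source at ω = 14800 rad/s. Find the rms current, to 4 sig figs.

X_L = ωL = 834.7 Ω
X_C = 1/(ωC) = 321.8 Ω
Net reactance X = X_L − X_C = 513.0 Ω
Z = j513.0 Ω
|Z| = √(0² + 513.0²) = 513.0 Ω
I = V/|Z| = 49.7/513.0 = 96.89 mA

96.89 mA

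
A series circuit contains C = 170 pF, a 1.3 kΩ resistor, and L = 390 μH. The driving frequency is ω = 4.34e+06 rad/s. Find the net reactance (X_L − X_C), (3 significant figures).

X_L = ωL = 1690 Ω
X_C = 1/(ωC) = 1360 Ω
X = 1690 − 1360 = 337 Ω

337 Ω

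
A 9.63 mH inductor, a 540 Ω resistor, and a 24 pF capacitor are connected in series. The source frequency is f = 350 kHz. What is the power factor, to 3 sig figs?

ω = 2πf = 2.199e+06 rad/s
X_L = ωL = 21200 Ω
X_C = 1/(ωC) = 18900 Ω
Net reactance X = X_L − X_C = 2230 Ω
Z = 540 + j2230 Ω
|Z| = √(540² + 2230²) = 2290 Ω
∠Z = arctan(2230/540) = 76.4°
cos φ = cos(76.4°) = 0.235

0.235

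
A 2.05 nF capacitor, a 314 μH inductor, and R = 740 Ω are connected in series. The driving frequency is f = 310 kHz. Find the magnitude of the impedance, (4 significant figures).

823.4 Ω

ω = 2πf = 1.948e+06 rad/s
X_L = ωL = 611.6 Ω
X_C = 1/(ωC) = 250.4 Ω
Net reactance X = X_L − X_C = 361.2 Ω
Z = 740.0 + j361.2 Ω
|Z| = √(740.0² + 361.2²) = 823.4 Ω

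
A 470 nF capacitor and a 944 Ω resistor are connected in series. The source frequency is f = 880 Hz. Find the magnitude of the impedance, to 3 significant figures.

ω = 2πf = 5529 rad/s
X_C = 1/(ωC) = 385 Ω
Z = 944 − j385 Ω
|Z| = √(944² + 385²) = 1020 Ω

1020 Ω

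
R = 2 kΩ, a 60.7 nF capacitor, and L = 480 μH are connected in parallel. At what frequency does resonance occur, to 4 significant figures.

29.49 kHz

ω₀ = 1/√(LC) = 1/√(0.00048 × 6.07e-08) = 185300 rad/s
f₀ = ω₀/(2π) = 29.49 kHz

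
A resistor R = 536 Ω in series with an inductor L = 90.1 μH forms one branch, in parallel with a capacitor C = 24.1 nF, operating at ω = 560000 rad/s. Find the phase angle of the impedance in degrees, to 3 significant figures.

X_L = ωL = 50.5 Ω
X_C = 1/(ωC) = 74.1 Ω
Branch 1 (R+jX_L): Z₁ = 536 + j50.5 Ω, |Z₁| = 538 Ω
Branch 2 (−jX_C): Z₂ = −j74.1 Ω
Parallel: Z = Z₁Z₂/(Z₁+Z₂), |Z| = 74.4 Ω, ∠Z = -82.1°

-82.1°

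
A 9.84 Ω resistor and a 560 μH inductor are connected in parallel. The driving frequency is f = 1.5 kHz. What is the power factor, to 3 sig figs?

0.473

ω = 2πf = 9425 rad/s
X_L = ωL = 5.28 Ω
Parallel: admittances add. Y = 1/R + 1/(jωL)
Y = (0.102 − j0.189) S
|Y| = 0.215 S → |Z| = 1/|Y| = 4.65 Ω, ∠Z = −∠Y = 61.8°
cos φ = cos(61.8°) = 0.473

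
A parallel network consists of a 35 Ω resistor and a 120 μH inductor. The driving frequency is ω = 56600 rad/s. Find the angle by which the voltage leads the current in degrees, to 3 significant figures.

79.0°

X_L = ωL = 6.79 Ω
Parallel: admittances add. Y = 1/R + 1/(jωL)
Y = (0.0286 − j0.147) S
|Y| = 0.150 S → |Z| = 1/|Y| = 6.67 Ω, ∠Z = −∠Y = 79.0°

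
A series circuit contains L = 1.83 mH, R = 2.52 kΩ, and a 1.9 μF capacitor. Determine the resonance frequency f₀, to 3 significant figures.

ω₀ = 1/√(LC) = 1/√(0.00183 × 1.9e-06) = 16960 rad/s
f₀ = ω₀/(2π) = 2.70 kHz

2.70 kHz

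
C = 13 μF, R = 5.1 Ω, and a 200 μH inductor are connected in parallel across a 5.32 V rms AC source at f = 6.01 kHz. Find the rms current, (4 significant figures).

2.174 A

ω = 2πf = 37760 rad/s
X_L = ωL = 7.552 Ω
X_C = 1/(ωC) = 2.037 Ω
Parallel: admittances add. Y = 1/R + 1/(jωL) + jωC
Y = (0.1961 + j0.3585) S
|Y| = 0.4086 S → |Z| = 1/|Y| = 2.447 Ω, ∠Z = −∠Y = -61.32°
I = V/|Z| = 5.32/2.447 = 2.174 A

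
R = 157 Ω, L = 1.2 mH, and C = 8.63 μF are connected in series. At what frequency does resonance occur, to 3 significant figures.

ω₀ = 1/√(LC) = 1/√(0.0012 × 8.63e-06) = 9827 rad/s
f₀ = ω₀/(2π) = 1.56 kHz

1.56 kHz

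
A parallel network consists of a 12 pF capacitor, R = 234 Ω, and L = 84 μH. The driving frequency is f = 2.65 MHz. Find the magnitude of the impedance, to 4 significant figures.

ω = 2πf = 1.665e+07 rad/s
X_L = ωL = 1399 Ω
X_C = 1/(ωC) = 5005 Ω
Parallel: admittances add. Y = 1/R + 1/(jωL) + jωC
Y = (0.004274 − j0.0005152) S
|Y| = 0.004304 S → |Z| = 1/|Y| = 232.3 Ω, ∠Z = −∠Y = 6.874°

232.3 Ω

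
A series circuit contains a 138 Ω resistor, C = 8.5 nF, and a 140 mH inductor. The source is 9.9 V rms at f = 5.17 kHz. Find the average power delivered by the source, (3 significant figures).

ω = 2πf = 32480 rad/s
X_L = ωL = 4550 Ω
X_C = 1/(ωC) = 3620 Ω
Net reactance X = X_L − X_C = 926 Ω
Z = 138 + j926 Ω
|Z| = √(138² + 926²) = 936 Ω
∠Z = arctan(926/138) = 81.5°
I = V/|Z| = 10.6 mA
P = VI cos φ = 9.9 × 0.0106 × cos(81.5°) = 15.4 mW

15.4 mW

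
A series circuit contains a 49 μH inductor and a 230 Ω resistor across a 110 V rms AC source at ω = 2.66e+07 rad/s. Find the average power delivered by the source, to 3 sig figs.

1.59 W

X_L = ωL = 1300 Ω
Z = 230 + j1300 Ω
|Z| = √(230² + 1300²) = 1320 Ω
∠Z = arctan(1300/230) = 80.0°
I = V/|Z| = 83.1 mA
P = VI cos φ = 110 × 0.0831 × cos(80.0°) = 1.59 W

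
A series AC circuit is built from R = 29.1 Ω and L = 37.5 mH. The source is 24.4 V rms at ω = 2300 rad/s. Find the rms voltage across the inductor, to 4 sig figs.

23.12 V

X_L = ωL = 86.25 Ω
Z = 29.10 + j86.25 Ω
|Z| = √(29.10² + 86.25²) = 91.03 Ω
I = V/|Z| = 268.1 mA
V_L = I·|Z_L| = 0.2681 × 86.25 = 23.12 V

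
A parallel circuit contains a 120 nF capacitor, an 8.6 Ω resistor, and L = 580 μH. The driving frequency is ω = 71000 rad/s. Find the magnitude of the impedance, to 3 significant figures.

8.52 Ω

X_L = ωL = 41.2 Ω
X_C = 1/(ωC) = 117 Ω
Parallel: admittances add. Y = 1/R + 1/(jωL) + jωC
Y = (0.116 − j0.0158) S
|Y| = 0.117 S → |Z| = 1/|Y| = 8.52 Ω, ∠Z = −∠Y = 7.72°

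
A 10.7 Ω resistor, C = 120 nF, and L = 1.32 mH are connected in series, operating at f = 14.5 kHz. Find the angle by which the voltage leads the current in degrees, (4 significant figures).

69.61°

ω = 2πf = 91110 rad/s
X_L = ωL = 120.3 Ω
X_C = 1/(ωC) = 91.47 Ω
Net reactance X = X_L − X_C = 28.79 Ω
Z = 10.70 + j28.79 Ω
|Z| = √(10.70² + 28.79²) = 30.72 Ω
∠Z = arctan(28.79/10.70) = 69.61°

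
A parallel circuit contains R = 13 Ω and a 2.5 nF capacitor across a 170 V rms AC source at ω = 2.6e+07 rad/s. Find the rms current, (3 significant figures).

X_C = 1/(ωC) = 15.4 Ω
Parallel: admittances add. Y = 1/R + jωC
Y = (0.0769 + j0.0650) S
|Y| = 0.101 S → |Z| = 1/|Y| = 9.93 Ω, ∠Z = −∠Y = -40.2°
I = V/|Z| = 170/9.93 = 17.1 A

17.1 A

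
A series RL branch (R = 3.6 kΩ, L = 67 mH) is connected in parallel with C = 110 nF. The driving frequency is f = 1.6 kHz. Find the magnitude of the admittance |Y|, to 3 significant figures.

ω = 2πf = 10050 rad/s
X_L = ωL = 674 Ω
X_C = 1/(ωC) = 904 Ω
Branch 1 (R+jX_L): Z₁ = 3600 + j674 Ω, |Z₁| = 3660 Ω
Branch 2 (−jX_C): Z₂ = −j904 Ω
Parallel: Z = Z₁Z₂/(Z₁+Z₂), |Z| = 918 Ω, ∠Z = -75.7°
|Y| = 1/|Z| = 1.09 mS

1.09 mS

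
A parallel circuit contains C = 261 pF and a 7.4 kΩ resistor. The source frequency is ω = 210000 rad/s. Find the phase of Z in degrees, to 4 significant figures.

X_C = 1/(ωC) = 18240 Ω
Parallel: admittances add. Y = 1/R + jωC
Y = (0.0001351 + j5.481e-05) S
|Y| = 0.0001458 S → |Z| = 1/|Y| = 6857 Ω, ∠Z = −∠Y = -22.08°

-22.08°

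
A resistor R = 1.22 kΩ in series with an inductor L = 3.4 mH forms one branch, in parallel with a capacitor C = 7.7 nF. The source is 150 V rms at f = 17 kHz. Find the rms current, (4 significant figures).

144.3 mA

ω = 2πf = 106800 rad/s
X_L = ωL = 363.2 Ω
X_C = 1/(ωC) = 1216 Ω
Branch 1 (R+jX_L): Z₁ = 1220 + j363.2 Ω, |Z₁| = 1273 Ω
Branch 2 (−jX_C): Z₂ = −j1216 Ω
Parallel: Z = Z₁Z₂/(Z₁+Z₂), |Z| = 1040 Ω, ∠Z = -38.47°
I = V/|Z| = 150/1040 = 144.3 mA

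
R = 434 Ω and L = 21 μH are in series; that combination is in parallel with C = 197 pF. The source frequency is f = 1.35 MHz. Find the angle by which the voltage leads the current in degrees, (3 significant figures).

ω = 2πf = 8.482e+06 rad/s
X_L = ωL = 178 Ω
X_C = 1/(ωC) = 598 Ω
Branch 1 (R+jX_L): Z₁ = 434 + j178 Ω, |Z₁| = 469 Ω
Branch 2 (−jX_C): Z₂ = −j598 Ω
Parallel: Z = Z₁Z₂/(Z₁+Z₂), |Z| = 465 Ω, ∠Z = -23.6°

-23.6°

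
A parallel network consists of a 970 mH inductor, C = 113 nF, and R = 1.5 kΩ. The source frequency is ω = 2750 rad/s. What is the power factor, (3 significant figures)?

X_L = ωL = 2670 Ω
X_C = 1/(ωC) = 3220 Ω
Parallel: admittances add. Y = 1/R + 1/(jωL) + jωC
Y = (0.000667 − j6.41e-05) S
|Y| = 0.000670 S → |Z| = 1/|Y| = 1490 Ω, ∠Z = −∠Y = 5.49°
cos φ = cos(5.49°) = 0.995

0.995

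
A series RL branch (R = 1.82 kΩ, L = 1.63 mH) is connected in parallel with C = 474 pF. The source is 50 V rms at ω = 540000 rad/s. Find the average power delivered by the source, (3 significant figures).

X_L = ωL = 880 Ω
X_C = 1/(ωC) = 3910 Ω
Branch 1 (R+jX_L): Z₁ = 1820 + j880 Ω, |Z₁| = 2020 Ω
Branch 2 (−jX_C): Z₂ = −j3910 Ω
Parallel: Z = Z₁Z₂/(Z₁+Z₂), |Z| = 2240 Ω, ∠Z = -5.21°
I = V/|Z| = 22.4 mA
P = VI cos φ = 50 × 0.0224 × cos(-5.21°) = 1.11 W

1.11 W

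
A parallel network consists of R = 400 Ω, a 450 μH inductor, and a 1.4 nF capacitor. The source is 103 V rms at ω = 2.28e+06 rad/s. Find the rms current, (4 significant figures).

344.2 mA

X_L = ωL = 1026 Ω
X_C = 1/(ωC) = 313.3 Ω
Parallel: admittances add. Y = 1/R + 1/(jωL) + jωC
Y = (0.002500 + j0.002217) S
|Y| = 0.003342 S → |Z| = 1/|Y| = 299.3 Ω, ∠Z = −∠Y = -41.57°
I = V/|Z| = 103/299.3 = 344.2 mA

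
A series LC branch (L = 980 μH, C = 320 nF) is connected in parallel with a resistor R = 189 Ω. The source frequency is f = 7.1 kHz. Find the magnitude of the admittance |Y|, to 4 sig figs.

38.34 mS

ω = 2πf = 44610 rad/s
X_L = ωL = 43.72 Ω
X_C = 1/(ωC) = 70.05 Ω
Branch 1: Z₁ = R = 189.0 Ω
Branch 2 (series LC): Z₂ = j(X_L − X_C) = −j26.33 Ω
Parallel: Z = Z₁Z₂/(Z₁+Z₂), |Z| = 26.08 Ω, ∠Z = -82.07°
|Y| = 1/|Z| = 38.34 mS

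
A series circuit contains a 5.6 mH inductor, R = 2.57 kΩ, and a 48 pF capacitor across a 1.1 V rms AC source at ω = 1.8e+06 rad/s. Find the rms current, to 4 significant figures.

370.0 μA

X_L = ωL = 10080 Ω
X_C = 1/(ωC) = 11570 Ω
Net reactance X = X_L − X_C = -1494 Ω
Z = 2570 − j1494 Ω
|Z| = √(2570² + 1494²) = 2973 Ω
I = V/|Z| = 1.1/2973 = 370.0 μA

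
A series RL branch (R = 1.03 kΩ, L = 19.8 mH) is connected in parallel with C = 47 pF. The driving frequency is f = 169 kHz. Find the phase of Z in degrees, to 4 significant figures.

ω = 2πf = 1.062e+06 rad/s
X_L = ωL = 21020 Ω
X_C = 1/(ωC) = 20040 Ω
Branch 1 (R+jX_L): Z₁ = 1030 + j21020 Ω, |Z₁| = 21050 Ω
Branch 2 (−jX_C): Z₂ = −j20040 Ω
Parallel: Z = Z₁Z₂/(Z₁+Z₂), |Z| = 295600 Ω, ∠Z = -46.60°

-46.60°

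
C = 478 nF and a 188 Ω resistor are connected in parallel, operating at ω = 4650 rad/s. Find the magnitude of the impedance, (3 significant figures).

X_C = 1/(ωC) = 450 Ω
Parallel: admittances add. Y = 1/R + jωC
Y = (0.00532 + j0.00222) S
|Y| = 0.00576 S → |Z| = 1/|Y| = 173 Ω, ∠Z = −∠Y = -22.7°

173 Ω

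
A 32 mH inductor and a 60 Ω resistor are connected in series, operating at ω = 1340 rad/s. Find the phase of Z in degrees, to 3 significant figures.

X_L = ωL = 42.9 Ω
Z = 60.0 + j42.9 Ω
|Z| = √(60.0² + 42.9²) = 73.7 Ω
∠Z = arctan(42.9/60.0) = 35.6°

35.6°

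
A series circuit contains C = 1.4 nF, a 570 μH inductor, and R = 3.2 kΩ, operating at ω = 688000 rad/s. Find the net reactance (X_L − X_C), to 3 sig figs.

-646 Ω

X_L = ωL = 392 Ω
X_C = 1/(ωC) = 1040 Ω
X = 392 − 1040 = -646 Ω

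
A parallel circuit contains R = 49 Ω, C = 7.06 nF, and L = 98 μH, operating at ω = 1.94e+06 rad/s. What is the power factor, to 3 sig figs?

X_L = ωL = 190 Ω
X_C = 1/(ωC) = 73.0 Ω
Parallel: admittances add. Y = 1/R + 1/(jωL) + jωC
Y = (0.0204 + j0.00844) S
|Y| = 0.0221 S → |Z| = 1/|Y| = 45.3 Ω, ∠Z = −∠Y = -22.5°
cos φ = cos(-22.5°) = 0.924

0.924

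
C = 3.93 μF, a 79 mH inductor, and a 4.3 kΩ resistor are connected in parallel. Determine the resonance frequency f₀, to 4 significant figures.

285.6 Hz

ω₀ = 1/√(LC) = 1/√(0.079 × 3.93e-06) = 1795 rad/s
f₀ = ω₀/(2π) = 285.6 Hz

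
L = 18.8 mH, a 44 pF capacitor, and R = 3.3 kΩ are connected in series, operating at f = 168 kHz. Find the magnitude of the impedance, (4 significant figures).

3706 Ω

ω = 2πf = 1.056e+06 rad/s
X_L = ωL = 19840 Ω
X_C = 1/(ωC) = 21530 Ω
Net reactance X = X_L − X_C = -1686 Ω
Z = 3300 − j1686 Ω
|Z| = √(3300² + 1686²) = 3706 Ω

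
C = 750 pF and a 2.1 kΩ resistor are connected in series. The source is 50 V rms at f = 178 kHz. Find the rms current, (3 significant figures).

20.7 mA

ω = 2πf = 1.118e+06 rad/s
X_C = 1/(ωC) = 1190 Ω
Z = 2100 − j1190 Ω
|Z| = √(2100² + 1190²) = 2410 Ω
I = V/|Z| = 50/2410 = 20.7 mA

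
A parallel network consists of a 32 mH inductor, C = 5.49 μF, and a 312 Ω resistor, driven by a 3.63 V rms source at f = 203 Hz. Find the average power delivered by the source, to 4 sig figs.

42.23 mW

ω = 2πf = 1275 rad/s
X_L = ωL = 40.82 Ω
X_C = 1/(ωC) = 142.8 Ω
Parallel: admittances add. Y = 1/R + 1/(jωL) + jωC
Y = (0.003205 − j0.01750) S
|Y| = 0.01779 S → |Z| = 1/|Y| = 56.21 Ω, ∠Z = −∠Y = 79.62°
I = V/|Z| = 64.57 mA
P = VI cos φ = 3.63 × 0.06457 × cos(79.62°) = 42.23 mW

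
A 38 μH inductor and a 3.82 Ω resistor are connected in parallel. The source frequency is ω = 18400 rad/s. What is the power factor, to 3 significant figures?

X_L = ωL = 0.699 Ω
Parallel: admittances add. Y = 1/R + 1/(jωL)
Y = (0.262 − j1.43) S
|Y| = 1.45 S → |Z| = 1/|Y| = 0.688 Ω, ∠Z = −∠Y = 79.6°
cos φ = cos(79.6°) = 0.180

0.180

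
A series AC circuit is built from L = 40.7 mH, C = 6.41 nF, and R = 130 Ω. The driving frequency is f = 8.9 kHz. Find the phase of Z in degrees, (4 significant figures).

ω = 2πf = 55920 rad/s
X_L = ωL = 2276 Ω
X_C = 1/(ωC) = 2790 Ω
Net reactance X = X_L − X_C = -513.8 Ω
Z = 130.0 − j513.8 Ω
|Z| = √(130.0² + 513.8²) = 530.0 Ω
∠Z = arctan(-513.8/130.0) = -75.80°

-75.80°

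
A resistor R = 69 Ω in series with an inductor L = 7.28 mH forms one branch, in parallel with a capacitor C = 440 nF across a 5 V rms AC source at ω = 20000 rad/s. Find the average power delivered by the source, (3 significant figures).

66.4 mW

X_L = ωL = 146 Ω
X_C = 1/(ωC) = 114 Ω
Branch 1 (R+jX_L): Z₁ = 69.0 + j146 Ω, |Z₁| = 161 Ω
Branch 2 (−jX_C): Z₂ = −j114 Ω
Parallel: Z = Z₁Z₂/(Z₁+Z₂), |Z| = 241 Ω, ∠Z = -50.2°
I = V/|Z| = 20.8 mA
P = VI cos φ = 5 × 0.0208 × cos(-50.2°) = 66.4 mW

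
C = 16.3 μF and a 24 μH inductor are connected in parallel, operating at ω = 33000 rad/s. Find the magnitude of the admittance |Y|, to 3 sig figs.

X_L = ωL = 0.792 Ω
X_C = 1/(ωC) = 1.86 Ω
Parallel: admittances add. Y = 1/(jωL) + jωC
Y = (0 − j0.725) S
|Y| = 0.725 S → |Z| = 1/|Y| = 1.38 Ω, ∠Z = −∠Y = 90.0°

725 mS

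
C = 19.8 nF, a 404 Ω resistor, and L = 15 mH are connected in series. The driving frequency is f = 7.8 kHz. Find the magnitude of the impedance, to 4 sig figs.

ω = 2πf = 49010 rad/s
X_L = ωL = 735.1 Ω
X_C = 1/(ωC) = 1031 Ω
Net reactance X = X_L − X_C = -295.4 Ω
Z = 404.0 − j295.4 Ω
|Z| = √(404.0² + 295.4²) = 500.5 Ω

500.5 Ω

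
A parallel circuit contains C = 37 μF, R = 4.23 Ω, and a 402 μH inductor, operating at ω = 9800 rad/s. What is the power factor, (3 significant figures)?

0.908

X_L = ωL = 3.94 Ω
X_C = 1/(ωC) = 2.76 Ω
Parallel: admittances add. Y = 1/R + 1/(jωL) + jωC
Y = (0.236 + j0.109) S
|Y| = 0.260 S → |Z| = 1/|Y| = 3.84 Ω, ∠Z = −∠Y = -24.7°
cos φ = cos(-24.7°) = 0.908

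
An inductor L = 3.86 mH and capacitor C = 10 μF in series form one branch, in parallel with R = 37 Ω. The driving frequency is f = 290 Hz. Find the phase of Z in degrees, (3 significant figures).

ω = 2πf = 1822 rad/s
X_L = ωL = 7.03 Ω
X_C = 1/(ωC) = 54.9 Ω
Branch 1: Z₁ = R = 37.0 Ω
Branch 2 (series LC): Z₂ = j(X_L − X_C) = −j47.8 Ω
Parallel: Z = Z₁Z₂/(Z₁+Z₂), |Z| = 29.3 Ω, ∠Z = -37.7°

-37.7°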